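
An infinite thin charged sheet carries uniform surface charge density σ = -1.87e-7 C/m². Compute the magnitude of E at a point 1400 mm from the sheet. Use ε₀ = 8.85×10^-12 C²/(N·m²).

By planar symmetry E is perpendicular to the sheet and uniform; use a Gaussian pillbox with flat faces of area A on each side of the sheet.
Flux Φ = 2EA and Q_enc = σA, so 2EA = σA/ε₀ ⇒ E = |σ|/(2ε₀), independent of distance.
E = |σ|/(2ε₀) = (1.87×10^-7)/(2·8.85×10^-12) = 1.06×10^4 N/C.

E ≈ 1.06×10^4 N/C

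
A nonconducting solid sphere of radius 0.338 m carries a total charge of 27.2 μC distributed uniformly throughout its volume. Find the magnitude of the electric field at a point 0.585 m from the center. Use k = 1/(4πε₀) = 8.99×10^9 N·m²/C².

Use a concentric Gaussian sphere at r = 0.585 m (r > R, so the entire charge is enclosed).
Q_enc = 27.2 μC = 2.72×10^-5 C.
Applying ∮E·dA = Q_enc/ε₀ with Φ = E(4πr²):
E = k|Q_enc|/r² = (8.99×10^9)(2.72e-5)/(0.585)² = 7.15e5 N/C.

E ≈ 7.15×10^5 N/C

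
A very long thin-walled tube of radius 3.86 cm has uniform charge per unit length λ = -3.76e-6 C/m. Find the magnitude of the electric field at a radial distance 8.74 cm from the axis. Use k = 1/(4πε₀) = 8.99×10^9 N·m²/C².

|E| = 7.74×10^5 V/m

Choose a coaxial cylinder of radius r = 8.74 cm (arbitrary length L) as the Gaussian surface (r > 3.86 cm).
The full line charge is enclosed: λ_enc = -3.76e-6 C/m.
Applying ∮E·dA = Q_enc/ε₀ with the end caps contributing no flux:
E = 2k|λ_enc|/r = 2(8.99×10^9)(3.76e-6)/(0.0874) = 7.74×10^5 N/C.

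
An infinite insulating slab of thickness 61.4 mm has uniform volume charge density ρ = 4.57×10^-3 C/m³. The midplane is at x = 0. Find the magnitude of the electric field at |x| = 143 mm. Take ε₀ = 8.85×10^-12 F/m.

The point |x| = 143 mm lies outside the slab (half-thickness 0.0307 m). A symmetric pillbox spanning the full slab encloses Q_enc = ρ·d·A.
Flux = 2EA ⇒ E = |ρ|d/(2ε₀), independent of distance outside.
E = (4.57e-3)(0.0614)/(2·8.85×10^-12) = 1.59×10^7 N/C.

|E| = 1.59e7 N/C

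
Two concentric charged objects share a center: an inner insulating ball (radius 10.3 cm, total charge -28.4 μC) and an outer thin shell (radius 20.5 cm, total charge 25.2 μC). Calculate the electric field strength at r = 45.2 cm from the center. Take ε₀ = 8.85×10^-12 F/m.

Use a concentric Gaussian sphere at r = 45.2 cm (r > 20.5 cm, enclosing both).
Q_enc = (-28.4 μC) + (25.2 μC) = -3.20e-6 C.
Gauss's law: E·4πr² = Q_enc/ε₀.
E = |Q_enc|/(4πε₀r²) = (3.20×10^-6)/(4π·8.85×10^-12·(0.452)²) = 1.41×10^5 N/C.

1.41×10^5 N/C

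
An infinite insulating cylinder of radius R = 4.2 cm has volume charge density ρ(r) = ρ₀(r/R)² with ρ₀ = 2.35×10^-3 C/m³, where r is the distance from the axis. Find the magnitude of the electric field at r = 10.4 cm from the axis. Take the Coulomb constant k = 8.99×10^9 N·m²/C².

|E| ≈ 1.13×10^6 N/C

Coaxial Gaussian cylinder, radius r = 10.4 cm, length L (r > R, full charge per length enclosed).
λ_enc = 2π ∫₀^R ρ₀(r'/R)^2 r' dr' = 2πρ₀R²/4 = 6.512e-6 C/m.
Gauss's law: E·2πrL = λ_enc L/ε₀.
E = 2k|λ_enc|/r = 2(8.99×10^9)(6.512×10^-6)/(0.104) = 1.13e6 N/C.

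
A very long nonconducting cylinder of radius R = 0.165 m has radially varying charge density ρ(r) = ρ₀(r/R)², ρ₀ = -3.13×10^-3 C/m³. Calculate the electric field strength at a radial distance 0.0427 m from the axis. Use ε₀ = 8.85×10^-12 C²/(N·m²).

Take a coaxial cylindrical Gaussian surface of radius r = 0.0427 m and length L (r < R).
λ_enc = ∫₀^r ρ(r')·2πr' dr' = (2πρ₀/R²)·r^4/4 = -6.004×10^-7 C/m.
By Gauss's law (flux through the curved wall only), E·2πrL = λ_enc L/ε₀.
E = |λ_enc|/(2πε₀r) = (6.004e-7)/(2π·8.85×10^-12·0.0427) = 2.53×10^5 N/C.

E = 2.53×10^5 V/m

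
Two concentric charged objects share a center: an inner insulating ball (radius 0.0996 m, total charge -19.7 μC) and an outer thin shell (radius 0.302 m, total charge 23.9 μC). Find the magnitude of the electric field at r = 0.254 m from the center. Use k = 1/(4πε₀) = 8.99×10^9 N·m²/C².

Symmetry ⇒ E = E(r) r̂. Gaussian sphere of radius r = 0.254 m (between the bodies, 0.0996 m < r < 0.302 m).
Only the inner charge is enclosed; the outer shell contributes nothing inside itself. Q_enc = -19.7 μC = -1.97×10^-5 C.
Since E is radial and uniform over the Gaussian sphere, Φ = E·4πr² = Q_enc/ε₀.
E = k|Q_enc|/r² = (8.99×10^9)(1.97×10^-5)/(0.254)² = 2.75e6 N/C.

E ≈ 2.75e6 N/C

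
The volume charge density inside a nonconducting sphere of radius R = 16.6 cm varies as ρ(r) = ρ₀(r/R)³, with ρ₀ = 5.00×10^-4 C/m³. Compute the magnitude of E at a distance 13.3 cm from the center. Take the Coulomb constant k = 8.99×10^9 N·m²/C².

By spherical symmetry E is radial; choose a Gaussian sphere of radius r = 13.3 cm (r < R).
Integrate the density: Q_enc = 4π ∫₀^r ρ₀(r'/R)^3 r'² dr' = 4πρ₀ r^6/(6·R³) = 1.267e-6 C.
Applying ∮E·dA = Q_enc/ε₀ with Φ = E(4πr²):
E = k|Q_enc|/r² = (8.99×10^9)(1.267e-6)/(0.133)² = 6.44×10^5 N/C.

|E| ≈ 6.44×10^5 V/m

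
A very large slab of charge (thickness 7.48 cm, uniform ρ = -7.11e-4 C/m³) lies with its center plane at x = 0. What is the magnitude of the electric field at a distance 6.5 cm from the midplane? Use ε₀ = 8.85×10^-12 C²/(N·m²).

E = 3.00e6 N/C

The point |x| = 6.5 cm lies outside the slab (half-thickness 0.0374 m). A symmetric pillbox spanning the full slab encloses Q_enc = ρ·d·A.
Flux = 2EA ⇒ E = |ρ|d/(2ε₀), independent of distance outside.
E = (7.11×10^-4)(0.0748)/(2·8.85×10^-12) = 3.00×10^6 N/C.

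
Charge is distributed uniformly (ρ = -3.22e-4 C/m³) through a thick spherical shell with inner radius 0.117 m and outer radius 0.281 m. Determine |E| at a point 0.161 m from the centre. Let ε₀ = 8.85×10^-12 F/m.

Use a concentric Gaussian sphere at r = 0.161 m (within the shell material, 0.117 m < r < 0.281 m).
Enclosed charge is the volume from a to r: Q_enc = (4π/3)ρ(r³ − a³) = -3.469×10^-6 C.
By Gauss's law, ∮E·dA = E·4πr² = Q_enc/ε₀.
E = |Q_enc|/(4πε₀r²) = (3.469×10^-6)/(4π·8.85×10^-12·(0.161)²) = 1.20×10^6 N/C.

E ≈ 1.20×10^6 N/C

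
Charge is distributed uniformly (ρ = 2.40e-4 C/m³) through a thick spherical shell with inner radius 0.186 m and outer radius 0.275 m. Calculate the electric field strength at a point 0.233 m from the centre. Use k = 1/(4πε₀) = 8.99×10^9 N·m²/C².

Take a concentric spherical Gaussian surface of radius r = 0.233 m (within the shell material, 0.186 m < r < 0.275 m).
Enclosed charge is the volume from a to r: Q_enc = (4π/3)ρ(r³ − a³) = 6.247×10^-6 C.
By Gauss's law, ∮E·dA = E·4πr² = Q_enc/ε₀.
E = k|Q_enc|/r² = (8.99×10^9)(6.247×10^-6)/(0.233)² = 1.03×10^6 N/C.

E = 1.03×10^6 N/C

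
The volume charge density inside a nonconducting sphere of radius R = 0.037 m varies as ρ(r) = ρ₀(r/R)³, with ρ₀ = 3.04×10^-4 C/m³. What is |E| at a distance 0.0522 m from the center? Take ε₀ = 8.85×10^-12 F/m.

Symmetry ⇒ E = E(r) r̂. Gaussian sphere of radius r = 0.0522 m (r > R, all charge enclosed).
Q_enc = 4π ∫₀^R ρ₀(r'/R)^3 r'² dr' = 4πρ₀R³/6 = 3.225×10^-8 C.
By Gauss's law, ∮E·dA = E·4πr² = Q_enc/ε₀.
E = |Q_enc|/(4πε₀r²) = (3.225×10^-8)/(4π·8.85×10^-12·(0.0522)²) = 1.06e5 N/C.

E = 1.06e5 N/C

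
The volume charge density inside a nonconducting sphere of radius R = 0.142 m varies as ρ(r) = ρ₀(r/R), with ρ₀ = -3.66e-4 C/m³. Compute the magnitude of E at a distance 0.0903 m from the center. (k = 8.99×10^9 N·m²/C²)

Use a concentric Gaussian sphere at r = 0.0903 m (r < R).
Q_enc = ∫₀^r ρ(r')·4πr'² dr' = (4πρ₀/R) ∫₀^r r'^3 dr' = 4πρ₀ r^4/(4·R) = -5.384×10^-7 C.
By Gauss's law, ∮E·dA = E·4πr² = Q_enc/ε₀.
E = k|Q_enc|/r² = (8.99×10^9)(5.384×10^-7)/(0.0903)² = 5.94×10^5 N/C.

|E| ≈ 5.94×10^5 N/C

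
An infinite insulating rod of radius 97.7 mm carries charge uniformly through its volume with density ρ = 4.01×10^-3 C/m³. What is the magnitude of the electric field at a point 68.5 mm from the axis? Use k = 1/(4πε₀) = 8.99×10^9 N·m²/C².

Choose a coaxial cylinder of radius r = 68.5 mm (arbitrary length L) as the Gaussian surface (r < R).
Enclosed charge per unit length: λ_enc = ρ·πr² = (4.01×10^-3)π(0.0685)² = 5.911×10^-5 C/m.
By Gauss's law (flux through the curved wall only), E·2πrL = λ_enc L/ε₀.
E = 2k|λ_enc|/r = 2(8.99×10^9)(5.911×10^-5)/(0.0685) = 1.55e7 N/C.

|E| = 1.55×10^7 N/C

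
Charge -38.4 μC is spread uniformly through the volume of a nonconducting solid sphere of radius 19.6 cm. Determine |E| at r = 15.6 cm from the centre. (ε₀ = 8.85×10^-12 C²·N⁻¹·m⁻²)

Take a concentric spherical Gaussian surface of radius r = 15.6 cm (r < R).
Only the charge within r is enclosed: Q_enc = Q·(r/R)³ = (-38.4 μC)·(15.6 cm/19.6 cm)³ = -1.936×10^-5 C.
Applying ∮E·dA = Q_enc/ε₀ with Φ = E(4πr²):
E = |Q_enc|/(4πε₀r²) = (1.936×10^-5)/(4π·8.85×10^-12·(0.156)²) = 7.15×10^6 N/C.

E = 7.15e6 N/C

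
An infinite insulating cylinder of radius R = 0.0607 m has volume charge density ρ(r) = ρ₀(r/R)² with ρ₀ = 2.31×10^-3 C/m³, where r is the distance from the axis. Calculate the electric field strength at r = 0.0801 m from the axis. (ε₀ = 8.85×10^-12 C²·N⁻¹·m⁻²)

3.00×10^6 N/C

By cylindrical symmetry E is radial; use a coaxial Gaussian cylinder of radius 0.0801 m and length L (r > R, full charge per length enclosed).
λ_enc = 2π ∫₀^R ρ₀(r'/R)^2 r' dr' = 2πρ₀R²/4 = 1.337×10^-5 C/m.
Since E is radial and uniform over the curved surface, Φ = E·2πrL = Q_enc/ε₀ = λ_enc L/ε₀.
E = |λ_enc|/(2πε₀r) = (1.337×10^-5)/(2π·8.85×10^-12·0.0801) = 3.00×10^6 N/C.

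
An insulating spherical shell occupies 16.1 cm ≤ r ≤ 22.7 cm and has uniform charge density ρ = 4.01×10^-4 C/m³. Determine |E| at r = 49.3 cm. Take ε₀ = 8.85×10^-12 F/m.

E ≈ 4.68e5 N/C

Symmetry ⇒ E = E(r) r̂. Gaussian sphere of radius r = 49.3 cm (r > 22.7 cm, enclosing the whole shell).
Q_enc = ρ·(4π/3)(b³ − a³) = (4.01×10^-4)·(4π/3)·((0.227)³ − (0.161)³) = 1.264×10^-5 C.
Applying ∮E·dA = Q_enc/ε₀ with Φ = E(4πr²):
E = |Q_enc|/(4πε₀r²) = (1.264e-5)/(4π·8.85×10^-12·(0.493)²) = 4.68e5 N/C.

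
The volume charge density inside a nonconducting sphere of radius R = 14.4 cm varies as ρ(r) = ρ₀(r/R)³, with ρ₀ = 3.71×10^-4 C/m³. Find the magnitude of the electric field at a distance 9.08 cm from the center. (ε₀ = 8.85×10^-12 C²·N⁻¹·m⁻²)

Take a concentric spherical Gaussian surface of radius r = 9.08 cm (r < R).
Integrate the density: Q_enc = 4π ∫₀^r ρ₀(r'/R)^3 r'² dr' = 4πρ₀ r^6/(6·R³) = 1.458e-7 C.
Since E is radial and uniform over the Gaussian sphere, Φ = E·4πr² = Q_enc/ε₀.
E = |Q_enc|/(4πε₀r²) = (1.458×10^-7)/(4π·8.85×10^-12·(0.0908)²) = 1.59e5 N/C.

1.59×10^5 N/C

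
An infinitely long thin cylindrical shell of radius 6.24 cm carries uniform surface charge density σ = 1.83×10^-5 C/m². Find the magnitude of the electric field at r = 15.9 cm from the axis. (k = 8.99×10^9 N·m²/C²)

Coaxial Gaussian cylinder, radius r = 15.9 cm, length L (r > 6.24 cm).
The whole shell is enclosed: λ_enc = σ·2πR = (1.83×10^-5)·2π·(0.0624) = 7.175×10^-6 C/m.
Applying ∮E·dA = Q_enc/ε₀ with the end caps contributing no flux:
E = 2k|λ_enc|/r = 2(8.99×10^9)(7.175e-6)/(0.159) = 8.11×10^5 N/C.

8.11×10^5 V/m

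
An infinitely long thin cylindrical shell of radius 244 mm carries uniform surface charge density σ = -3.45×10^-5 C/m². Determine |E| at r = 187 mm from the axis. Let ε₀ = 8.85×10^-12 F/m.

|E| = 0 N/C

Take a coaxial cylindrical Gaussian surface of radius r = 187 mm and length L (r < 244 mm, inside the shell).
All the surface charge lies outside this cylinder: Q_enc = 0, hence E = 0.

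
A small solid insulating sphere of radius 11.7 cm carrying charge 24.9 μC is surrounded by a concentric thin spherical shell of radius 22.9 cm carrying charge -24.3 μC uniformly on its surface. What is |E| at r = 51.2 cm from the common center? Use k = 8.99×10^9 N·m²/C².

Symmetry ⇒ E = E(r) r̂. Gaussian sphere of radius r = 51.2 cm (r > 22.9 cm, enclosing both).
Q_enc = (24.9 μC) + (-24.3 μC) = 6.00×10^-7 C.
Applying ∮E·dA = Q_enc/ε₀ with Φ = E(4πr²):
E = k|Q_enc|/r² = (8.99×10^9)(6.00e-7)/(0.512)² = 2.06e4 N/C.

E ≈ 2.06e4 V/m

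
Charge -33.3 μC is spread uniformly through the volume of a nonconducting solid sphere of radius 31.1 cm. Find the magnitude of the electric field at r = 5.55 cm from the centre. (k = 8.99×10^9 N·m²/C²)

E = 5.52e5 N/C

Take a concentric spherical Gaussian surface of radius r = 5.55 cm (r < R).
Only the charge within r is enclosed: Q_enc = Q·(r/R)³ = (-33.3 μC)·(5.55 cm/31.1 cm)³ = -1.893×10^-7 C.
By Gauss's law, ∮E·dA = E·4πr² = Q_enc/ε₀.
E = k|Q_enc|/r² = (8.99×10^9)(1.893×10^-7)/(0.0555)² = 5.52e5 N/C.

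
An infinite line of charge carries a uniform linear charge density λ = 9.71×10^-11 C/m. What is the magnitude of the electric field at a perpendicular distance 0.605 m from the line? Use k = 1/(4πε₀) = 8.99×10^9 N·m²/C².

|E| = 2.89 V/m

Take a coaxial cylindrical Gaussian surface of radius r = 0.605 m and length L.
Q_enc = λL, so λ_enc = 9.71×10^-11 C/m.
By Gauss's law (flux through the curved wall only), E·2πrL = λ_enc L/ε₀.
E = 2k|λ_enc|/r = 2(8.99×10^9)(9.71×10^-11)/(0.605) = 2.89 N/C.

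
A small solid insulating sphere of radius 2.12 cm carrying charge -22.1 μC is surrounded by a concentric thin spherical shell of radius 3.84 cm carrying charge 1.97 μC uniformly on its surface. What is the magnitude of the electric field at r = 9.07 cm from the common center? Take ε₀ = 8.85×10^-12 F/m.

E = 2.20×10^7 N/C

Symmetry ⇒ E = E(r) r̂. Gaussian sphere of radius r = 9.07 cm (r > 3.84 cm, enclosing both).
Q_enc = (-22.1 μC) + (1.97 μC) = -2.013×10^-5 C.
Applying ∮E·dA = Q_enc/ε₀ with Φ = E(4πr²):
E = |Q_enc|/(4πε₀r²) = (2.013×10^-5)/(4π·8.85×10^-12·(0.0907)²) = 2.20e7 N/C.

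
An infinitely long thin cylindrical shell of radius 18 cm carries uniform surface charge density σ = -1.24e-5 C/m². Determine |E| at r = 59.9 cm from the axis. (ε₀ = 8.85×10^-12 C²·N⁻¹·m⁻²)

Choose a coaxial cylinder of radius r = 59.9 cm (arbitrary length L) as the Gaussian surface (r > 18 cm).
The whole shell is enclosed: λ_enc = σ·2πR = (-1.24×10^-5)·2π·(0.18) = -1.402e-5 C/m.
Applying ∮E·dA = Q_enc/ε₀ with the end caps contributing no flux:
E = |λ_enc|/(2πε₀r) = (1.402×10^-5)/(2π·8.85×10^-12·0.599) = 4.21×10^5 N/C.

E = 4.21e5 V/m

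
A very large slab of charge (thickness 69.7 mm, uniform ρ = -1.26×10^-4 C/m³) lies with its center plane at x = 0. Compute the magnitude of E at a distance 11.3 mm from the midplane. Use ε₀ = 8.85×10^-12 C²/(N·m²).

By symmetry E is perpendicular to the slab. A Gaussian pillbox from −11.3 mm to +11.3 mm (face area A) lies entirely within the slab.
Q_enc = ρ·(2x)·A and flux = 2EA, so 2EA = 2ρxA/ε₀ ⇒ E = |ρ|x/ε₀.
E = (1.26e-4)(0.0113)/(8.85×10^-12) = 1.61×10^5 N/C.

E = 1.61e5 V/m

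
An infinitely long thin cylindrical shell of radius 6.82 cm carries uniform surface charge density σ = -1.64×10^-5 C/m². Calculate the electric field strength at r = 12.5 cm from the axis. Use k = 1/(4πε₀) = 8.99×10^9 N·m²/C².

Coaxial Gaussian cylinder, radius r = 12.5 cm, length L (r > 6.82 cm).
The whole shell is enclosed: λ_enc = σ·2πR = (-1.64e-5)·2π·(0.0682) = -7.028e-6 C/m.
Since E is radial and uniform over the curved surface, Φ = E·2πrL = Q_enc/ε₀ = λ_enc L/ε₀.
E = 2k|λ_enc|/r = 2(8.99×10^9)(7.028×10^-6)/(0.125) = 1.01×10^6 N/C.

E ≈ 1.01e6 N/C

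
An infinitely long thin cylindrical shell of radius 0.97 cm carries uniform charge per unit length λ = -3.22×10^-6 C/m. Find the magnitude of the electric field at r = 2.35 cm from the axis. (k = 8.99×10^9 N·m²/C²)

E ≈ 2.46×10^6 N/C

Take a coaxial cylindrical Gaussian surface of radius r = 2.35 cm and length L (r > 0.97 cm).
The full line charge is enclosed: λ_enc = -3.22×10^-6 C/m.
Gauss's law: E·2πrL = λ_enc L/ε₀.
E = 2k|λ_enc|/r = 2(8.99×10^9)(3.22×10^-6)/(0.0235) = 2.46e6 N/C.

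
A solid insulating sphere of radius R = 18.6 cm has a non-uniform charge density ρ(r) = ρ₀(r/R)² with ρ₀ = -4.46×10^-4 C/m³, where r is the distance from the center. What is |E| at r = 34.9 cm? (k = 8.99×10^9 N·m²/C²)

E = 5.32e5 N/C

By spherical symmetry E is radial; choose a Gaussian sphere of radius r = 34.9 cm (r > R, all charge enclosed).
Q_enc = 4π ∫₀^R ρ₀(r'/R)^2 r'² dr' = 4πρ₀R³/5 = -7.213e-6 C.
Gauss's law: E·4πr² = Q_enc/ε₀.
E = k|Q_enc|/r² = (8.99×10^9)(7.213×10^-6)/(0.349)² = 5.32×10^5 N/C.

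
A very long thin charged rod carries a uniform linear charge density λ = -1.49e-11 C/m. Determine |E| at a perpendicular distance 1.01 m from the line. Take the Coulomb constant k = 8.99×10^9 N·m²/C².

E = 0.265 N/C

Coaxial Gaussian cylinder, radius r = 1.01 m, length L.
Q_enc = λL, so λ_enc = -1.49×10^-11 C/m.
Applying ∮E·dA = Q_enc/ε₀ with the end caps contributing no flux:
E = 2k|λ_enc|/r = 2(8.99×10^9)(1.49×10^-11)/(1.01) = 0.265 N/C.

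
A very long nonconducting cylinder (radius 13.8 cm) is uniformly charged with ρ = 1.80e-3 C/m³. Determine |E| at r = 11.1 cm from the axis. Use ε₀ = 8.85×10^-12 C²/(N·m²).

E = 1.13×10^7 N/C

Choose a coaxial cylinder of radius r = 11.1 cm (arbitrary length L) as the Gaussian surface (r < R).
Enclosed charge per unit length: λ_enc = ρ·πr² = (1.80×10^-3)π(0.111)² = 6.967×10^-5 C/m.
By Gauss's law (flux through the curved wall only), E·2πrL = λ_enc L/ε₀.
E = |λ_enc|/(2πε₀r) = (6.967×10^-5)/(2π·8.85×10^-12·0.111) = 1.13×10^7 N/C.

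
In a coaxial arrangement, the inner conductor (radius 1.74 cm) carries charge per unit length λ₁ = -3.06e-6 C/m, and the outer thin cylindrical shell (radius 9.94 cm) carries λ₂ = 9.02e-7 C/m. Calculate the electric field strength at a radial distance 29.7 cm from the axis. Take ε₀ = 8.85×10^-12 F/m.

By cylindrical symmetry E is radial; use a coaxial Gaussian cylinder of radius 29.7 cm and length L (r > 9.94 cm, enclosing both).
λ_enc = λ₁ + λ₂ = (-3.06e-6) + (9.02e-7) = -2.158×10^-6 C/m.
By Gauss's law (flux through the curved wall only), E·2πrL = λ_enc L/ε₀.
E = |λ_enc|/(2πε₀r) = (2.158e-6)/(2π·8.85×10^-12·0.297) = 1.31×10^5 N/C.

1.31×10^5 N/C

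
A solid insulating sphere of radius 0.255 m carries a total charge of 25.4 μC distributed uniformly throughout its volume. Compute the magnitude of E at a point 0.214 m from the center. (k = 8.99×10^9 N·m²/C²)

|E| ≈ 2.95e6 V/m

By spherical symmetry E is radial; choose a Gaussian sphere of radius r = 0.214 m (r < R).
For a uniform sphere the enclosed fraction is (r/R)³, so Q_enc = (25.4 μC)(0.214/0.255)³ = 1.501e-5 C.
Gauss's law: E·4πr² = Q_enc/ε₀.
E = k|Q_enc|/r² = (8.99×10^9)(1.501e-5)/(0.214)² = 2.95×10^6 N/C.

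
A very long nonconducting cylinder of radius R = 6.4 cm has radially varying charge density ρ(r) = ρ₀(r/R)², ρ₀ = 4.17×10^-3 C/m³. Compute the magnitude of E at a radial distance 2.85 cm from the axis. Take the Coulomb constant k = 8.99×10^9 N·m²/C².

By cylindrical symmetry E is radial; use a coaxial Gaussian cylinder of radius 2.85 cm and length L (r < R).
λ_enc = ∫₀^r ρ(r')·2πr' dr' = (2πρ₀/R²)·r^4/4 = 1.055e-6 C/m.
Since E is radial and uniform over the curved surface, Φ = E·2πrL = Q_enc/ε₀ = λ_enc L/ε₀.
E = 2k|λ_enc|/r = 2(8.99×10^9)(1.055×10^-6)/(0.0285) = 6.66×10^5 N/C.

|E| = 6.66×10^5 N/C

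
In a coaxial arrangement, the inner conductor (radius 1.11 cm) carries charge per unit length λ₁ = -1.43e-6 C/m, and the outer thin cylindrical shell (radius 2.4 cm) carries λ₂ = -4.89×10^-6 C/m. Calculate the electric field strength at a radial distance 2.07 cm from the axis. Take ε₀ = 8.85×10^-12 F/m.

By cylindrical symmetry E is radial; use a coaxial Gaussian cylinder of radius 2.07 cm and length L (between the conductors, 1.11 cm < r < 2.4 cm).
Only the inner wire is enclosed; the outer shell contributes nothing inside itself. λ_enc = λ₁ = -1.43×10^-6 C/m.
Applying ∮E·dA = Q_enc/ε₀ with the end caps contributing no flux:
E = |λ_enc|/(2πε₀r) = (1.43e-6)/(2π·8.85×10^-12·0.0207) = 1.24×10^6 N/C.

E ≈ 1.24e6 V/m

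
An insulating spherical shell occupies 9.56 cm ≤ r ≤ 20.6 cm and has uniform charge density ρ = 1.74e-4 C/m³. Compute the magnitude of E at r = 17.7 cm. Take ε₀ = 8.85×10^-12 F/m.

Symmetry ⇒ E = E(r) r̂. Gaussian sphere of radius r = 17.7 cm (within the shell material, 9.56 cm < r < 20.6 cm).
Only the shell between 9.56 cm and r is enclosed: Q_enc = ρ·(4π/3)(r³ − a³) = (1.74×10^-4)·(4π/3)·((0.177)³ − (0.0956)³) = 3.405e-6 C.
Applying ∮E·dA = Q_enc/ε₀ with Φ = E(4πr²):
E = |Q_enc|/(4πε₀r²) = (3.405×10^-6)/(4π·8.85×10^-12·(0.177)²) = 9.77×10^5 N/C.

9.77×10^5 N/C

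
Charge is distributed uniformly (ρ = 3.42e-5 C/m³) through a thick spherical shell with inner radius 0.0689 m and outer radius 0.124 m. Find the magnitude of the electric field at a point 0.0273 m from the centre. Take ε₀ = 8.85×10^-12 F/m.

E = 0 (no enclosed charge)

Use a concentric Gaussian sphere at r = 0.0273 m (r < 0.0689 m, inside the empty cavity).
Q_enc = 0 (all charge lies at larger r); Gauss's law gives E = 0.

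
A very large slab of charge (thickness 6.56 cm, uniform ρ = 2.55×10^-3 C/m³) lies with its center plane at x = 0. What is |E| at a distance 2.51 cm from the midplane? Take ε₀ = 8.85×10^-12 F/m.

E = 7.23×10^6 N/C

By symmetry E is perpendicular to the slab. A Gaussian pillbox from −2.51 cm to +2.51 cm (face area A) lies entirely within the slab.
Q_enc = ρ·(2x)·A and flux = 2EA, so 2EA = 2ρxA/ε₀ ⇒ E = |ρ|x/ε₀.
E = (2.55×10^-3)(0.0251)/(8.85×10^-12) = 7.23e6 N/C.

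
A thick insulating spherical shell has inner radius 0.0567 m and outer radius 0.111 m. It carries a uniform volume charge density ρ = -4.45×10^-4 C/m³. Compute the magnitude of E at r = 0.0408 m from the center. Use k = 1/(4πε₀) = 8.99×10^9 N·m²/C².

|E| = 0 V/m

Symmetry ⇒ E = E(r) r̂. Gaussian sphere of radius r = 0.0408 m (r < 0.0567 m, inside the empty cavity).
Q_enc = 0 (all charge lies at larger r); Gauss's law gives E = 0.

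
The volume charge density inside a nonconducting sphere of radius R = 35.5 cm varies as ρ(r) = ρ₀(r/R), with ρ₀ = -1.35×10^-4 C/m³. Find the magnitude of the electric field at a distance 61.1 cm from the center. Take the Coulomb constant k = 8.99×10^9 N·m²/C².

E = 4.57e5 V/m

Take a concentric spherical Gaussian surface of radius r = 61.1 cm (r > R, all charge enclosed).
Q_enc = 4π ∫₀^R ρ₀(r'/R)^1 r'² dr' = 4πρ₀R³/4 = -1.897e-5 C.
Applying ∮E·dA = Q_enc/ε₀ with Φ = E(4πr²):
E = k|Q_enc|/r² = (8.99×10^9)(1.897×10^-5)/(0.611)² = 4.57×10^5 N/C.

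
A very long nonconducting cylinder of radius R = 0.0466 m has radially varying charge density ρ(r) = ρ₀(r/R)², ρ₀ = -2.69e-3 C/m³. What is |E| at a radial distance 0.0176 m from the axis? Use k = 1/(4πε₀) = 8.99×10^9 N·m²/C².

E ≈ 1.91e5 V/m

By cylindrical symmetry E is radial; use a coaxial Gaussian cylinder of radius 0.0176 m and length L (r < R).
Integrating ρ over the cross-section to radius r: λ_enc = (2πρ₀/R²) ∫₀^r r'^3 dr' = 2πρ₀ r^4/(4·R²) = -1.867e-7 C/m.
Gauss's law: E·2πrL = λ_enc L/ε₀.
E = 2k|λ_enc|/r = 2(8.99×10^9)(1.867×10^-7)/(0.0176) = 1.91×10^5 N/C.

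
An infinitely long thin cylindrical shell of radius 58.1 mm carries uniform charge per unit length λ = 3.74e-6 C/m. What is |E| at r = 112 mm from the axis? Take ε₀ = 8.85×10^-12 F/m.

E = 6.01e5 N/C

Choose a coaxial cylinder of radius r = 112 mm (arbitrary length L) as the Gaussian surface (r > 58.1 mm).
The full line charge is enclosed: λ_enc = 3.74×10^-6 C/m.
Applying ∮E·dA = Q_enc/ε₀ with the end caps contributing no flux:
E = |λ_enc|/(2πε₀r) = (3.74×10^-6)/(2π·8.85×10^-12·0.112) = 6.01×10^5 N/C.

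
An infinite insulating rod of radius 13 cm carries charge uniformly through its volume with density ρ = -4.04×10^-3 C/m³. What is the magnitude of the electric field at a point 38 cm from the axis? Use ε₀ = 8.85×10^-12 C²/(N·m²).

E = 1.02×10^7 N/C

By cylindrical symmetry E is radial; use a coaxial Gaussian cylinder of radius 38 cm and length L (r > 13 cm, full cross-section enclosed).
λ_enc = ρ·πR² = (-4.04×10^-3)π(0.13)² = -2.145×10^-4 C/m.
Gauss's law: E·2πrL = λ_enc L/ε₀.
E = |λ_enc|/(2πε₀r) = (2.145×10^-4)/(2π·8.85×10^-12·0.38) = 1.02e7 N/C.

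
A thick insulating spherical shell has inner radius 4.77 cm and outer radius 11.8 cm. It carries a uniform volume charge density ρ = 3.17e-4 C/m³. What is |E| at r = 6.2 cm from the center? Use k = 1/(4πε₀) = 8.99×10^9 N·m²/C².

Take a concentric spherical Gaussian surface of radius r = 6.2 cm (within the shell material, 4.77 cm < r < 11.8 cm).
Only the shell between 4.77 cm and r is enclosed: Q_enc = ρ·(4π/3)(r³ − a³) = (3.17×10^-4)·(4π/3)·((0.062)³ − (0.0477)³) = 1.724×10^-7 C.
Gauss's law: E·4πr² = Q_enc/ε₀.
E = k|Q_enc|/r² = (8.99×10^9)(1.724×10^-7)/(0.062)² = 4.03×10^5 N/C.

4.03×10^5 N/C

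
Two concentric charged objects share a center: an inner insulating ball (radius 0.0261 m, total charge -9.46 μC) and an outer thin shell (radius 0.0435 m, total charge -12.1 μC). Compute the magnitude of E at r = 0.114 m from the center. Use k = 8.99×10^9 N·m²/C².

Take a concentric spherical Gaussian surface of radius r = 0.114 m (r > 0.0435 m, enclosing both).
Q_enc = (-9.46 μC) + (-12.1 μC) = -2.156e-5 C.
Gauss's law: E·4πr² = Q_enc/ε₀.
E = k|Q_enc|/r² = (8.99×10^9)(2.156×10^-5)/(0.114)² = 1.49e7 N/C.

E = 1.49×10^7 N/C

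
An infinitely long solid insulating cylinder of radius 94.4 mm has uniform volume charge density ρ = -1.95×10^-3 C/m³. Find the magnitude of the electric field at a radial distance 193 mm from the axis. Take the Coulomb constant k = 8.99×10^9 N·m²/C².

5.09e6 V/m

Take a coaxial cylindrical Gaussian surface of radius r = 193 mm and length L (r > 94.4 mm, full cross-section enclosed).
λ_enc = ρ·πR² = (-1.95e-3)π(0.0944)² = -5.459×10^-5 C/m.
Since E is radial and uniform over the curved surface, Φ = E·2πrL = Q_enc/ε₀ = λ_enc L/ε₀.
E = 2k|λ_enc|/r = 2(8.99×10^9)(5.459e-5)/(0.193) = 5.09e6 N/C.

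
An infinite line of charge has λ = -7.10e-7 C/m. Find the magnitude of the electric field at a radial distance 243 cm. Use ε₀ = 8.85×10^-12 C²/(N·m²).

Take a coaxial cylindrical Gaussian surface of radius r = 243 cm and length L.
Q_enc = λL, so λ_enc = -7.10×10^-7 C/m.
By Gauss's law (flux through the curved wall only), E·2πrL = λ_enc L/ε₀.
E = |λ_enc|/(2πε₀r) = (7.10×10^-7)/(2π·8.85×10^-12·2.43) = 5.25e3 N/C.

E = 5.25×10^3 N/C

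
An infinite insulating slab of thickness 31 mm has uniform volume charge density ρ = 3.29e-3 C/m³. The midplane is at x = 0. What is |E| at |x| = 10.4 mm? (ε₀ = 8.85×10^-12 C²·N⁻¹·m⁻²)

By symmetry E is perpendicular to the slab. A Gaussian pillbox from −10.4 mm to +10.4 mm (face area A) lies entirely within the slab.
Q_enc = ρ·(2x)·A and flux = 2EA, so 2EA = 2ρxA/ε₀ ⇒ E = |ρ|x/ε₀.
E = (3.29×10^-3)(0.0104)/(8.85×10^-12) = 3.87×10^6 N/C.

E ≈ 3.87×10^6 V/m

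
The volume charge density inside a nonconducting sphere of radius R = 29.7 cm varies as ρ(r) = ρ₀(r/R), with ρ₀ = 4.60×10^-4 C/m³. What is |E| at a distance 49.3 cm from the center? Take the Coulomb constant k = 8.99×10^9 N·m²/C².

By spherical symmetry E is radial; choose a Gaussian sphere of radius r = 49.3 cm (r > R, all charge enclosed).
Q_enc = 4π ∫₀^R ρ₀(r'/R)^1 r'² dr' = 4πρ₀R³/4 = 3.786×10^-5 C.
Since E is radial and uniform over the Gaussian sphere, Φ = E·4πr² = Q_enc/ε₀.
E = k|Q_enc|/r² = (8.99×10^9)(3.786×10^-5)/(0.493)² = 1.40×10^6 N/C.

|E| = 1.40×10^6 V/m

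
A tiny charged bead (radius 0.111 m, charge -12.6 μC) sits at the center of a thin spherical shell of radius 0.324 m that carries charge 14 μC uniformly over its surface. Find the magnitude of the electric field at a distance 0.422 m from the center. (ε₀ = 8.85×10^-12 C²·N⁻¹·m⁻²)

Symmetry ⇒ E = E(r) r̂. Gaussian sphere of radius r = 0.422 m (r > 0.324 m, enclosing both).
Q_enc = (-12.6 μC) + (14 μC) = 1.40×10^-6 C.
Applying ∮E·dA = Q_enc/ε₀ with Φ = E(4πr²):
E = |Q_enc|/(4πε₀r²) = (1.40×10^-6)/(4π·8.85×10^-12·(0.422)²) = 7.07×10^4 N/C.

E ≈ 7.07×10^4 V/m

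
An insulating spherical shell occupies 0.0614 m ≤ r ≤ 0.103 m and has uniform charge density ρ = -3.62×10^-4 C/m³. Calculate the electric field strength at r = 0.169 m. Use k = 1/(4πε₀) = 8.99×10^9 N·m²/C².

E = 4.11×10^5 N/C

Take a concentric spherical Gaussian surface of radius r = 0.169 m (r > 0.103 m, enclosing the whole shell).
Q_enc = ρ·(4π/3)(b³ − a³) = (-3.62×10^-4)·(4π/3)·((0.103)³ − (0.0614)³) = -1.306×10^-6 C.
Applying ∮E·dA = Q_enc/ε₀ with Φ = E(4πr²):
E = k|Q_enc|/r² = (8.99×10^9)(1.306×10^-6)/(0.169)² = 4.11×10^5 N/C.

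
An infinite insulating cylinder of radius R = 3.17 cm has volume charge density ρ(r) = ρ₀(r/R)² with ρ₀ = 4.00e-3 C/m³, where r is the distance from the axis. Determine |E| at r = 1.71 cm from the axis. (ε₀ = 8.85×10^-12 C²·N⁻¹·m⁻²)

Coaxial Gaussian cylinder, radius r = 1.71 cm, length L (r < R).
Integrating ρ over the cross-section to radius r: λ_enc = (2πρ₀/R²) ∫₀^r r'^3 dr' = 2πρ₀ r^4/(4·R²) = 5.346e-7 C/m.
Gauss's law: E·2πrL = λ_enc L/ε₀.
E = |λ_enc|/(2πε₀r) = (5.346×10^-7)/(2π·8.85×10^-12·0.0171) = 5.62e5 N/C.

E = 5.62×10^5 N/C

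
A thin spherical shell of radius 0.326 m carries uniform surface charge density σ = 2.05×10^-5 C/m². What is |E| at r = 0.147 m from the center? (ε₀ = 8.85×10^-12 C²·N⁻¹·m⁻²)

Take a concentric spherical Gaussian surface of radius r = 0.147 m (inside the shell, r < 0.326 m).
All the charge is outside the Gaussian surface: Q_enc = 0, hence E = 0 everywhere inside the shell.

E = 0 (no enclosed charge)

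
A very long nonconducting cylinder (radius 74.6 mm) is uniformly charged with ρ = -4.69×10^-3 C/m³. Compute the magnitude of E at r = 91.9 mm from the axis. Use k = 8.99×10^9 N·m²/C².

Choose a coaxial cylinder of radius r = 91.9 mm (arbitrary length L) as the Gaussian surface (r > 74.6 mm, full cross-section enclosed).
λ_enc = ρ·πR² = (-4.69e-3)π(0.0746)² = -8.20e-5 C/m.
Gauss's law: E·2πrL = λ_enc L/ε₀.
E = 2k|λ_enc|/r = 2(8.99×10^9)(8.20×10^-5)/(0.0919) = 1.60e7 N/C.

|E| ≈ 1.60×10^7 N/C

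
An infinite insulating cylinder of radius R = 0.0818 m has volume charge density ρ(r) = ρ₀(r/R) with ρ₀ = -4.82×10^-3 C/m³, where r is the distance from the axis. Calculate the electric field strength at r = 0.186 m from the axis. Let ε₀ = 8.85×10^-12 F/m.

|E| = 6.53×10^6 N/C

Coaxial Gaussian cylinder, radius r = 0.186 m, length L (r > R, full charge per length enclosed).
λ_enc = 2π ∫₀^R ρ₀(r'/R)^1 r' dr' = 2πρ₀R²/3 = -6.755×10^-5 C/m.
Since E is radial and uniform over the curved surface, Φ = E·2πrL = Q_enc/ε₀ = λ_enc L/ε₀.
E = |λ_enc|/(2πε₀r) = (6.755×10^-5)/(2π·8.85×10^-12·0.186) = 6.53×10^6 N/C.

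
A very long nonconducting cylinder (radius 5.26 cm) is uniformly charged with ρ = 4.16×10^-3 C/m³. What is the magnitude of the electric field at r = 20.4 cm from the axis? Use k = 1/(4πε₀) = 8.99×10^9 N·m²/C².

Take a coaxial cylindrical Gaussian surface of radius r = 20.4 cm and length L (r > 5.26 cm, full cross-section enclosed).
λ_enc = ρ·πR² = (4.16×10^-3)π(0.0526)² = 3.616×10^-5 C/m.
Gauss's law: E·2πrL = λ_enc L/ε₀.
E = 2k|λ_enc|/r = 2(8.99×10^9)(3.616e-5)/(0.204) = 3.19×10^6 N/C.

E = 3.19e6 N/C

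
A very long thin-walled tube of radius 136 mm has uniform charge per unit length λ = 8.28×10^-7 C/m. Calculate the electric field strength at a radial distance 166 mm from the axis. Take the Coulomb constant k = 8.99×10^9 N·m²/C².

E ≈ 8.97e4 V/m

By cylindrical symmetry E is radial; use a coaxial Gaussian cylinder of radius 166 mm and length L (r > 136 mm).
The full line charge is enclosed: λ_enc = 8.28e-7 C/m.
Applying ∮E·dA = Q_enc/ε₀ with the end caps contributing no flux:
E = 2k|λ_enc|/r = 2(8.99×10^9)(8.28×10^-7)/(0.166) = 8.97e4 N/C.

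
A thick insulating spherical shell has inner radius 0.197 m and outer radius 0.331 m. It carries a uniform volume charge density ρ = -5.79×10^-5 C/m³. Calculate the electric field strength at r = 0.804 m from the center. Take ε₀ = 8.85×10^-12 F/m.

Take a concentric spherical Gaussian surface of radius r = 0.804 m (r > 0.331 m, enclosing the whole shell).
Q_enc = ρ·(4π/3)(b³ − a³) = (-5.79×10^-5)·(4π/3)·((0.331)³ − (0.197)³) = -6.941e-6 C.
Since E is radial and uniform over the Gaussian sphere, Φ = E·4πr² = Q_enc/ε₀.
E = |Q_enc|/(4πε₀r²) = (6.941×10^-6)/(4π·8.85×10^-12·(0.804)²) = 9.66×10^4 N/C.

E ≈ 9.66×10^4 V/m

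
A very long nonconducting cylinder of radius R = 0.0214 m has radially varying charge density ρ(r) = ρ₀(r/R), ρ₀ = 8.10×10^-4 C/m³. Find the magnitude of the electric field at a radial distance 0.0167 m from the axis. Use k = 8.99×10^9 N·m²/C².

Coaxial Gaussian cylinder, radius r = 0.0167 m, length L (r < R).
λ_enc = ∫₀^r ρ(r')·2πr' dr' = (2πρ₀/R)·r^3/3 = 3.692×10^-7 C/m.
Applying ∮E·dA = Q_enc/ε₀ with the end caps contributing no flux:
E = 2k|λ_enc|/r = 2(8.99×10^9)(3.692×10^-7)/(0.0167) = 3.98e5 N/C.

|E| = 3.98e5 N/C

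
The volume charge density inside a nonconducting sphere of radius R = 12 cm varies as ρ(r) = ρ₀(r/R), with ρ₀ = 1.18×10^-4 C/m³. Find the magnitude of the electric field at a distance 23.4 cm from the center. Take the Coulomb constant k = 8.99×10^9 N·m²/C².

By spherical symmetry E is radial; choose a Gaussian sphere of radius r = 23.4 cm (r > R, all charge enclosed).
Q_enc = 4π ∫₀^R ρ₀(r'/R)^1 r'² dr' = 4πρ₀R³/4 = 6.406×10^-7 C.
Gauss's law: E·4πr² = Q_enc/ε₀.
E = k|Q_enc|/r² = (8.99×10^9)(6.406×10^-7)/(0.234)² = 1.05×10^5 N/C.

E ≈ 1.05e5 N/C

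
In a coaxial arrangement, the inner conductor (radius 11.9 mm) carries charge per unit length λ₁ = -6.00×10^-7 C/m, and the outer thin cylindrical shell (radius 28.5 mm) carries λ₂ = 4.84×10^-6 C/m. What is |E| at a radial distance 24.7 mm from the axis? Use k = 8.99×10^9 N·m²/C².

E = 4.37×10^5 N/C

Coaxial Gaussian cylinder, radius r = 24.7 mm, length L (between the conductors, 11.9 mm < r < 28.5 mm).
The shell at 28.5 mm lies outside the Gaussian surface, so λ_enc = λ₁ = -6.00×10^-7 C/m.
Gauss's law: E·2πrL = λ_enc L/ε₀.
E = 2k|λ_enc|/r = 2(8.99×10^9)(6.00e-7)/(0.0247) = 4.37×10^5 N/C.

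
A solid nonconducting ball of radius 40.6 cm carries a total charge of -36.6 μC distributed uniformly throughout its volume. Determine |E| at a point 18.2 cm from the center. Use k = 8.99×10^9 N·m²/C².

Symmetry ⇒ E = E(r) r̂. Gaussian sphere of radius r = 18.2 cm (r < R).
Only the charge within r is enclosed: Q_enc = Q·(r/R)³ = (-36.6 μC)·(18.2 cm/40.6 cm)³ = -3.297×10^-6 C.
Since E is radial and uniform over the Gaussian sphere, Φ = E·4πr² = Q_enc/ε₀.
E = k|Q_enc|/r² = (8.99×10^9)(3.297e-6)/(0.182)² = 8.95×10^5 N/C.

E = 8.95e5 N/C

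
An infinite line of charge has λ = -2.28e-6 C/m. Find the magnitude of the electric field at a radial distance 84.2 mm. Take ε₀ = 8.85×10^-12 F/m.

Coaxial Gaussian cylinder, radius r = 84.2 mm, length L.
Q_enc = λL, so λ_enc = -2.28×10^-6 C/m.
Since E is radial and uniform over the curved surface, Φ = E·2πrL = Q_enc/ε₀ = λ_enc L/ε₀.
E = |λ_enc|/(2πε₀r) = (2.28×10^-6)/(2π·8.85×10^-12·0.0842) = 4.87e5 N/C.

|E| = 4.87×10^5 V/m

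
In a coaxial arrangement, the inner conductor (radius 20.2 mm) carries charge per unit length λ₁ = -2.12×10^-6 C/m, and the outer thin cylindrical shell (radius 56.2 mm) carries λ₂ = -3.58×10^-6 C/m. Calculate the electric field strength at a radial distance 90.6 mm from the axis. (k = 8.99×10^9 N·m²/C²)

By cylindrical symmetry E is radial; use a coaxial Gaussian cylinder of radius 90.6 mm and length L (r > 56.2 mm, enclosing both).
λ_enc = λ₁ + λ₂ = (-2.12e-6) + (-3.58×10^-6) = -5.70e-6 C/m.
Gauss's law: E·2πrL = λ_enc L/ε₀.
E = 2k|λ_enc|/r = 2(8.99×10^9)(5.70e-6)/(0.0906) = 1.13×10^6 N/C.

1.13e6 V/m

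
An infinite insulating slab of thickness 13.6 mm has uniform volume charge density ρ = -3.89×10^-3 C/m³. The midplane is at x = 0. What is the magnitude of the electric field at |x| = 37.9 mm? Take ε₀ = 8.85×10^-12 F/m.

The point |x| = 37.9 mm lies outside the slab (half-thickness 0.0068 m). A symmetric pillbox spanning the full slab encloses Q_enc = ρ·d·A.
Flux = 2EA ⇒ E = |ρ|d/(2ε₀), independent of distance outside.
E = (3.89×10^-3)(0.0136)/(2·8.85×10^-12) = 2.99×10^6 N/C.

|E| = 2.99×10^6 N/C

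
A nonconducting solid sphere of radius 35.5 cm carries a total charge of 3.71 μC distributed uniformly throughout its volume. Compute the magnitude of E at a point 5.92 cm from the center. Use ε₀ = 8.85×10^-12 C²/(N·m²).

Symmetry ⇒ E = E(r) r̂. Gaussian sphere of radius r = 5.92 cm (r < R).
For a uniform sphere the enclosed fraction is (r/R)³, so Q_enc = (3.71 μC)(0.0592/0.355)³ = 1.72e-8 C.
Since E is radial and uniform over the Gaussian sphere, Φ = E·4πr² = Q_enc/ε₀.
E = |Q_enc|/(4πε₀r²) = (1.72×10^-8)/(4π·8.85×10^-12·(0.0592)²) = 4.41×10^4 N/C.

E = 4.41×10^4 V/m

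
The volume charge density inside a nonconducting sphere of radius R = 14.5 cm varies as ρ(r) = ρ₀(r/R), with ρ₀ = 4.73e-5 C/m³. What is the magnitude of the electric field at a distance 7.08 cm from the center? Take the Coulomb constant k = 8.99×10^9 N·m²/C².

By spherical symmetry E is radial; choose a Gaussian sphere of radius r = 7.08 cm (r < R).
Q_enc = ∫₀^r ρ(r')·4πr'² dr' = (4πρ₀/R) ∫₀^r r'^3 dr' = 4πρ₀ r^4/(4·R) = 2.575×10^-8 C.
Gauss's law: E·4πr² = Q_enc/ε₀.
E = k|Q_enc|/r² = (8.99×10^9)(2.575e-8)/(0.0708)² = 4.62×10^4 N/C.

E ≈ 4.62e4 V/m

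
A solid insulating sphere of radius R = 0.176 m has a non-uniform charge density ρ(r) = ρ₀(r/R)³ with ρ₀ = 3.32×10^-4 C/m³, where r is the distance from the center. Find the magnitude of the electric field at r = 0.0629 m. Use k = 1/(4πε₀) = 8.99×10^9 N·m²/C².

Use a concentric Gaussian sphere at r = 0.0629 m (r < R).
Q_enc = ∫₀^r ρ(r')·4πr'² dr' = (4πρ₀/R³) ∫₀^r r'^5 dr' = 4πρ₀ r^6/(6·R³) = 7.899e-9 C.
Since E is radial and uniform over the Gaussian sphere, Φ = E·4πr² = Q_enc/ε₀.
E = k|Q_enc|/r² = (8.99×10^9)(7.899e-9)/(0.0629)² = 1.79×10^4 N/C.

|E| = 1.79e4 N/C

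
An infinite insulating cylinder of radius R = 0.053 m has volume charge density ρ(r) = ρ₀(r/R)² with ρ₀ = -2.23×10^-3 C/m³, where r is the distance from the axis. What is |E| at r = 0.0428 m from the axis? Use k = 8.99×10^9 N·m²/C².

|E| ≈ 1.76×10^6 N/C

Choose a coaxial cylinder of radius r = 0.0428 m (arbitrary length L) as the Gaussian surface (r < R).
Integrating ρ over the cross-section to radius r: λ_enc = (2πρ₀/R²) ∫₀^r r'^3 dr' = 2πρ₀ r^4/(4·R²) = -4.185×10^-6 C/m.
By Gauss's law (flux through the curved wall only), E·2πrL = λ_enc L/ε₀.
E = 2k|λ_enc|/r = 2(8.99×10^9)(4.185×10^-6)/(0.0428) = 1.76×10^6 N/C.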